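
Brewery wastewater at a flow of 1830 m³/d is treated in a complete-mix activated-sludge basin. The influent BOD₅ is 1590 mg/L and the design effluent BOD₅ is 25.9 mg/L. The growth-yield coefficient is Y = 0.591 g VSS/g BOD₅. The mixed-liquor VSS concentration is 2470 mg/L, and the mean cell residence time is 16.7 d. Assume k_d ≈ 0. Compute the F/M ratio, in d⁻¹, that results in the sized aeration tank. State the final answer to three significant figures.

F/M ≈ 0.103 d⁻¹

With k_d = 0 the design equation reduces to V = Y Q (S₀−S) θ_c / X = 0.591 × 1830 × (1590 − 25.9) × 16.7 / 2470 = 11437 m³.
F/M = applied load / biomass = Q·S₀/(V·X) = 1830 × 1590 / (11437 × 2470) = 0.1030 d⁻¹.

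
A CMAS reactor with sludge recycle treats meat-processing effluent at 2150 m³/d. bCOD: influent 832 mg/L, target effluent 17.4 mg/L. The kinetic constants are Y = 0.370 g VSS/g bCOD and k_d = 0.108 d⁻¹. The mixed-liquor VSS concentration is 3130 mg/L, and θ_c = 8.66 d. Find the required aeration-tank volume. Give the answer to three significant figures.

V ≈ 926 m³

Rearranging the biomass balance for a CMAS with decay, V = Y·Q·ΔS·θ_c / [X·(1+k_d θ_c)] = 0.370 × 2150 × (832 − 17.4) × 8.66 / [3130 × (1 + 0.108 × 8.66)] = 5.61×10^6 / 6057 = 926.4 m³.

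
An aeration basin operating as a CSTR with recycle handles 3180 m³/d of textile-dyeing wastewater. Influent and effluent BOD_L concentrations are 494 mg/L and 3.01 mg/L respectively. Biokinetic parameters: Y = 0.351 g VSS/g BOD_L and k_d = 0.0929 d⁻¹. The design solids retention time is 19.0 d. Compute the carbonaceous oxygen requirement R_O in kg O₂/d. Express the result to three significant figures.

R_O ≈ 1280 kg O₂/d

Observed yield with endogenous decay: Y_obs = Y / (1 + k_d·θ_c) = 0.351 / (1 + 0.0929 × 19.0) = 0.351 / 2.765 = 0.1269 g VSS/g BOD_L.
Q·(S₀ − S) = 3180 × (494 − 3.01) × 10⁻³ = 1561 kg/d removed.
P_X = Y_obs·Q·(S₀ − S) = 0.1269 × 1561 = 198.2 kg VSS/d.
Carbonaceous O₂ demand = substrate oxidised − cell-mass equivalent = 1561 − 1.42 × 198.2 = 1280 kg O₂/d.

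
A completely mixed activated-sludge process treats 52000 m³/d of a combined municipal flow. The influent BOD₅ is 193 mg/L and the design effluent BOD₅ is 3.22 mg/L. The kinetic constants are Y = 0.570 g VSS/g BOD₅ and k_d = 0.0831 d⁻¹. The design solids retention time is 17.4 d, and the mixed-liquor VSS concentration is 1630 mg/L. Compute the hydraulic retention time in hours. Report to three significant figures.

τ ≈ 11.3 h

Rearranging the biomass balance for a CMAS with decay, V = Y·Q·ΔS·θ_c / [X·(1+k_d θ_c)] = 0.570 × 52000 × (193 − 3.22) × 17.4 / [1630 × (1 + 0.0831 × 17.4)] = 9.79×10^7 / 3987 = 24550 m³.
Hydraulic retention time τ = V/Q = 24550 / 52000 = 0.4721 d = 11.33 h.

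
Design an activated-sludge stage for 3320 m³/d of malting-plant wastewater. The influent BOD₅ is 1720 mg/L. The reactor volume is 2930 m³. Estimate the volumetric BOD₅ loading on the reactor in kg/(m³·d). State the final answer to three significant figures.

L_v = Q S₀ / V = 3320 × 1720 × 10⁻³ / 2930 = 1.949 kg/(m³·d).

L_v ≈ 1.95 kg BOD₅/(m³·d)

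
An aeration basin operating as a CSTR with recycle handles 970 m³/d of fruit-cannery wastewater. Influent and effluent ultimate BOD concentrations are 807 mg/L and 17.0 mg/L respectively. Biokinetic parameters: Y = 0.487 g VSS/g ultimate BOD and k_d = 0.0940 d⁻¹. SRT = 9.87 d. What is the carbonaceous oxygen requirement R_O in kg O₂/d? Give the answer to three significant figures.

R_O ≈ 491 kg O₂/d

Correct the yield for decay: Y_obs = Y/(1 + k_d θ_c) = 0.487 / (1 + 0.0940 × 9.87) = 0.487 / 1.928 = 0.2526.
Q·(S₀ − S) = 970 × (807 − 17.0) × 10⁻³ = 766.3 kg/d removed.
P_X = Y_obs·Q·(S₀ − S) = 0.2526 × 766.3 = 193.6 kg VSS/d.
R_O = Q·(S₀ − S) − 1.42·P_X = 766.3 − 1.42 × 193.6 = 491.4 kg O₂/d.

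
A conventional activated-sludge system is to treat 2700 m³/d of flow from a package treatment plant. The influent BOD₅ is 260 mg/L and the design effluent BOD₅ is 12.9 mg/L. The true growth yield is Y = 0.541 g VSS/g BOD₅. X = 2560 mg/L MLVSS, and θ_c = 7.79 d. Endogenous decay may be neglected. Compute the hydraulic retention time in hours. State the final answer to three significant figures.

τ ≈ 9.76 h

Biomass mass balance (decay neglected): V·X = Y·Q·(S₀ − S)·θ_c, so V = 0.541 × 2700 × (260 − 12.9) × 7.79 / 2560 = 1098 m³.
Hydraulic retention time τ = V/Q = 1098 / 2700 = 0.4068 d = 9.763 h.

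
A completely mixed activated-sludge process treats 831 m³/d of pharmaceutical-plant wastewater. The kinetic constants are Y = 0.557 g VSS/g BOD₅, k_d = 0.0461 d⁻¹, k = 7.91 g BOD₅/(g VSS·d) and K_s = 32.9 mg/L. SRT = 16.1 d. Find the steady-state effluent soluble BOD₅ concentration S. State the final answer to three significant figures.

From the Monod/SRT balance for a CMAS, S = K_s·(1+k_d θ_c)/[θ_c·(Y k − k_d) − 1] = 32.9 × (1 + 0.0461 × 16.1) / [16.1 × (0.557 × 7.91 − 0.0461) − 1] = 57.32 / 69.19 = 0.8284 mg/L.

S ≈ 0.828 mg/L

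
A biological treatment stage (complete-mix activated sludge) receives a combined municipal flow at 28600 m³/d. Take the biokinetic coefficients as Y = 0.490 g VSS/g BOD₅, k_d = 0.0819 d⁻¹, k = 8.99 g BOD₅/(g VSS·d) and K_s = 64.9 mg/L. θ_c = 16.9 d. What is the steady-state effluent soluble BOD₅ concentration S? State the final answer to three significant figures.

For a completely mixed reactor with recycle the Lawrence–McCarty relation gives S = K_s·(1 + k_d·θ_c) / [θ_c·(Y·k − k_d) − 1] = 64.9 × (1 + 0.0819 × 16.9) / [16.9 × (0.490 × 8.99 − 0.0819) − 1] = 154.7 / 72.06 = 2.147 mg/L.

S ≈ 2.15 mg/L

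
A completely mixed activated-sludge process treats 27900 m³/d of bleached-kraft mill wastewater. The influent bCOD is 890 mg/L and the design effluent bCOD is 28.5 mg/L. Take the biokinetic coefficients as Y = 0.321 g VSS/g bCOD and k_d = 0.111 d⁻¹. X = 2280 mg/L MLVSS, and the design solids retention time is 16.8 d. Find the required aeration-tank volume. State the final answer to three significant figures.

From the SRT design equation V = Y Q (S₀−S) θ_c / [X (1 + k_d θ_c)] = 0.321 × 27900 × (890 − 28.5) × 16.8 / [2280 × (1 + 0.111 × 16.8)] = 1.3×10^8 / 6532 = 19845 m³.

V ≈ 19800 m³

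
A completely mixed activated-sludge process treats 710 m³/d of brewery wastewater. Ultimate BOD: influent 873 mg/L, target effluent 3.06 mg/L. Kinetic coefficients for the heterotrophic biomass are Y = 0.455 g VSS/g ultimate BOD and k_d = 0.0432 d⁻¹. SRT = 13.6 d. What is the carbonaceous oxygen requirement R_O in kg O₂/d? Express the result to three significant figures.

R_O ≈ 366 kg O₂/d

Observed yield with endogenous decay: Y_obs = Y / (1 + k_d·θ_c) = 0.455 / (1 + 0.0432 × 13.6) = 0.455 / 1.588 = 0.2866 g VSS/g ultimate BOD.
Q·(S₀ − S) = 710 × (873 − 3.06) × 10⁻³ = 617.7 kg/d removed.
Net sludge production P_X = 0.2866 × 617.7 = 177.0 kg VSS/d.
Carbonaceous O₂ demand = substrate oxidised − cell-mass equivalent = 617.7 − 1.42 × 177.0 = 366.3 kg O₂/d.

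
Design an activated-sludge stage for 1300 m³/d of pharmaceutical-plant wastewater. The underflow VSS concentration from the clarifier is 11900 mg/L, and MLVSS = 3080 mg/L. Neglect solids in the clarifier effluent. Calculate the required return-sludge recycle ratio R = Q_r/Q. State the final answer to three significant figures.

R ≈ 0.349

R = Q_r/Q = X/(X_r − X) = 3080 / (11900 − 3080) = 0.3492.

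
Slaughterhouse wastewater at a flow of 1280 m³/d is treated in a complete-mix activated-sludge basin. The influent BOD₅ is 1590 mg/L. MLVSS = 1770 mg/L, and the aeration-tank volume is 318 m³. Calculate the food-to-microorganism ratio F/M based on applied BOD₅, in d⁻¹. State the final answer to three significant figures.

F/M ≈ 3.62 d⁻¹

F/M = Q·S₀ / (V·X) = 1280 × 1590 / (318.0 × 1770) = 3.616 g BOD₅·(g VSS·d)⁻¹.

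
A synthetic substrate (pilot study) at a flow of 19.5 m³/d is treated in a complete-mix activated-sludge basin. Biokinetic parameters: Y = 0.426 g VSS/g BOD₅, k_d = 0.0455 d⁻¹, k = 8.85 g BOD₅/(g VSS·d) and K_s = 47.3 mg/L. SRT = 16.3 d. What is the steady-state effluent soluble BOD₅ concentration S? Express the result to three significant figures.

S ≈ 1.38 mg/L

From the Monod/SRT balance for a CMAS, S = K_s·(1+k_d θ_c)/[θ_c·(Y k − k_d) − 1] = 47.3 × (1 + 0.0455 × 16.3) / [16.3 × (0.426 × 8.85 − 0.0455) − 1] = 82.38 / 59.71 = 1.380 mg/L.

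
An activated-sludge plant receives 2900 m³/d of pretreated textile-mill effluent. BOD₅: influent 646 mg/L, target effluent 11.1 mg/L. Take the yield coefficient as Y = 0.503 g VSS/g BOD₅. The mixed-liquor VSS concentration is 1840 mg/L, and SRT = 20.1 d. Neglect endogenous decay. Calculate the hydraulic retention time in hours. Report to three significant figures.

V·X = Y·Q·ΔS·θ_c gives V = 0.503 × 2900 × (646 − 11.1) × 20.1 / 1840 = 10117 m³.
HRT = V/Q = 10117 m³ / 2900 m³·d⁻¹ = 3.489 d × 24 = 83.73 h.

τ ≈ 83.7 h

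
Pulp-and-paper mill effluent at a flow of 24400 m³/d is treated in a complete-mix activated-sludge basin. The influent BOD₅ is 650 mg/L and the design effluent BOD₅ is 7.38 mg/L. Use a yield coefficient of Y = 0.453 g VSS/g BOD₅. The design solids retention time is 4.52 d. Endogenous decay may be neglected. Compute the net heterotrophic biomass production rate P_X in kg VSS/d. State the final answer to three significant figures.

P_X ≈ 7100 kg VSS/d

Since k_d ≈ 0, Y_obs = Y = 0.453 g VSS/g BOD₅.
Q·(S₀ − S) = 24400 × (650 − 7.38) × 10⁻³ = 15680 kg/d removed.
P_X = Y_obs · Q(S₀ − S) = 0.4530 × 15680 = 7103 kg VSS/d.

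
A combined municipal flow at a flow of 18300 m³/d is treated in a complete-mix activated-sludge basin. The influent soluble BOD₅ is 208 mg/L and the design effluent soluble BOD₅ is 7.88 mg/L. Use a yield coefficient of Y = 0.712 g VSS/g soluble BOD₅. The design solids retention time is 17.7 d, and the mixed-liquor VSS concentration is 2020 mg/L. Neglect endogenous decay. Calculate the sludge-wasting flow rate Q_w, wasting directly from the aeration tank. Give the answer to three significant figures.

Q_w ≈ 1290 m³/d

Biomass mass balance (decay neglected): V·X = Y·Q·(S₀ − S)·θ_c, so V = 0.712 × 18300 × (208 − 7.88) × 17.7 / 2020 = 22848 m³.
With mixed-liquor wasting, θ_c = V/Q_w, so Q_w = V/θ_c = 22848/17.7 = 1291 m³/d.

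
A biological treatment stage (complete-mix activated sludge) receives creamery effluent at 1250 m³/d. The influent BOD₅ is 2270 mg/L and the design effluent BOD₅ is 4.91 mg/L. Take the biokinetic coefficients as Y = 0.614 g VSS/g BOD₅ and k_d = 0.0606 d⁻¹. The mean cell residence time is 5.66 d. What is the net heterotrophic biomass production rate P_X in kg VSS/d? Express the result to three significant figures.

Observed yield with endogenous decay: Y_obs = Y / (1 + k_d·θ_c) = 0.614 / (1 + 0.0606 × 5.66) = 0.614 / 1.343 = 0.4572 g VSS/g BOD₅.
Q·(S₀ − S) = 1250 × (2270 − 4.91) × 10⁻³ = 2831 kg/d removed.
Net biomass production P_X = Y_obs × Q·(S₀ − S) = 0.4572 × 2831 = 1294 kg VSS/d.

P_X ≈ 1290 kg VSS/d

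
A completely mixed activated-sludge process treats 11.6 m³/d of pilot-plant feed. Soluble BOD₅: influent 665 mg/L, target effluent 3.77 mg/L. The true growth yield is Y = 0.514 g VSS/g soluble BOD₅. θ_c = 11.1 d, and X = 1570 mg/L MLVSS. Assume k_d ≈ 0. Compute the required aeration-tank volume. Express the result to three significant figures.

Biomass mass balance (decay neglected): V·X = Y·Q·(S₀ − S)·θ_c, so V = 0.514 × 11.6 × (665 − 3.77) × 11.1 / 1570 = 27.87 m³.

V ≈ 27.9 m³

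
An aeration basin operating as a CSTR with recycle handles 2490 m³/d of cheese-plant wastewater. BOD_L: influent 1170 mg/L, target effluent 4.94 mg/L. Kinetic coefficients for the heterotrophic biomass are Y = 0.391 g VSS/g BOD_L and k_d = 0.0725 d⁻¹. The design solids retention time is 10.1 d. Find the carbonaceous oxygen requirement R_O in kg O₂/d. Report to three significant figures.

The observed yield is Y_obs = Y/(1 + k_d·θ_c) = 0.391 / (1 + 0.0725 × 10.1) = 0.391 / 1.732 = 0.2257 g VSS per g BOD_L removed.
Substrate removed = Q·(S₀ − S) = 2490 m³/d × (1170 − 4.94) g/m³ = 2.9×10^6 g/d = 2901 kg/d.
Biomass synthesised: P_X = Y_obs × 2901 = 654.8 kg VSS/d.
R_O = Q·ΔS − 1.42 P_X = 2901 − 929.8 = 1971 kg O₂/d.

R_O ≈ 1970 kg O₂/d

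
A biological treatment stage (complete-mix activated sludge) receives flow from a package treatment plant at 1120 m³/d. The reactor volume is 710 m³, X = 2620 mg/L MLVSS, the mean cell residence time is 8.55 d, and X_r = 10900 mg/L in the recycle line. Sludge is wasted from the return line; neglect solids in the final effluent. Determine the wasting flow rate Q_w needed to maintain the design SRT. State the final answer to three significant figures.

Q_w = (V·X)/(θ_c X_r) = 710.0 × 2620 / (8.55 × 10900) = 19.96 m³/d.

Q_w ≈ 20.0 m³/d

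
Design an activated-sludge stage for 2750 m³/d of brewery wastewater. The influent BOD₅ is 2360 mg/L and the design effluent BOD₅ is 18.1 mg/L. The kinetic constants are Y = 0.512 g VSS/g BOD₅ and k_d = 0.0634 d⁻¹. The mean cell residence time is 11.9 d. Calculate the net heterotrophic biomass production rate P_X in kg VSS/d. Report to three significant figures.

Y_obs = Y / (1 + k_d θ_c) = 0.512 / (1 + 0.0634 × 11.9) = 0.512 / 1.754 = 0.2918.
Mass of BOD₅ removed per day: Q(S₀ − S) = 2750 × 2342 g/m³ = 6440 kg/d.
P_X = Y_obs · Q(S₀ − S) = 0.2918 × 6440 = 1879 kg VSS/d.

P_X ≈ 1880 kg VSS/d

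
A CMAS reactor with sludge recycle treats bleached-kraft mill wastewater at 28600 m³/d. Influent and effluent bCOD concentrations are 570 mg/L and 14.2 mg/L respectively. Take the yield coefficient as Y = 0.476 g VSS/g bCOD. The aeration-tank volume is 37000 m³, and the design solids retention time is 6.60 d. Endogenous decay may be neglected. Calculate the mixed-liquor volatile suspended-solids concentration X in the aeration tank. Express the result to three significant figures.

X = Y·Q·ΔS·θ_c / V = 0.476 × 28600 × (570 − 14.2) × 6.60 / 37000 = 1350 mg/L.

X ≈ 1350 mg/L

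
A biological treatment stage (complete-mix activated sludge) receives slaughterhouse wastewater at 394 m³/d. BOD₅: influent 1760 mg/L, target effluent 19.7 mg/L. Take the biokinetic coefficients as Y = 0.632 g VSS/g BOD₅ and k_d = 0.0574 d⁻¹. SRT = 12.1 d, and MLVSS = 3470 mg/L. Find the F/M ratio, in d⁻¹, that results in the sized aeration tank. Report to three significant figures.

From the SRT design equation V = Y Q (S₀−S) θ_c / [X (1 + k_d θ_c)] = 0.632 × 394 × (1760 − 19.7) × 12.1 / [3470 × (1 + 0.0574 × 12.1)] = 5.24×10^6 / 5880 = 891.7 m³.
F/M = Q·S₀ / (V·X) = 394 × 1760 / (891.7 × 3470) = 0.2241 g BOD₅·(g VSS·d)⁻¹.

F/M ≈ 0.224 d⁻¹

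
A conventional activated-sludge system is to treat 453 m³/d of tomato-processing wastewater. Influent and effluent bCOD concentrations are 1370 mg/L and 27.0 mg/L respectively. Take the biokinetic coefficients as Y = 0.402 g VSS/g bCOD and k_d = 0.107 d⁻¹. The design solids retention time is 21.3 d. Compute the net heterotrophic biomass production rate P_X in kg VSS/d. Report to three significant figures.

Correct the yield for decay: Y_obs = Y/(1 + k_d θ_c) = 0.402 / (1 + 0.107 × 21.3) = 0.402 / 3.279 = 0.1226.
Substrate removed = Q·(S₀ − S) = 453 m³/d × (1370 − 27.0) g/m³ = 6.08×10^5 g/d = 608.4 kg/d.
P_X = Y_obs · Q(S₀ − S) = 0.1226 × 608.4 = 74.58 kg VSS/d.

P_X ≈ 74.6 kg VSS/d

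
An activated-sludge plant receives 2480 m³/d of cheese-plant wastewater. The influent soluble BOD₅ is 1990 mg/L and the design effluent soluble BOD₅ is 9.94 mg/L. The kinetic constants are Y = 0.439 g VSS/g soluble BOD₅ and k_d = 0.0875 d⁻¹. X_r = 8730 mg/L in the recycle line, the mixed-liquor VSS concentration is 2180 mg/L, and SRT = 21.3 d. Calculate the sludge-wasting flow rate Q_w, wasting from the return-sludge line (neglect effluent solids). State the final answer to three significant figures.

Rearranging the biomass balance for a CMAS with decay, V = Y·Q·ΔS·θ_c / [X·(1+k_d θ_c)] = 0.439 × 2480 × (1990 − 9.94) × 21.3 / [2180 × (1 + 0.0875 × 21.3)] = 4.59×10^7 / 6243 = 7355 m³.
Wasting from the return line (neglecting effluent solids): Q_w = V·X / (θ_c·X_r) = 7355 × 2180 / (21.3 × 8730) = 86.23 m³/d.

Q_w ≈ 86.2 m³/d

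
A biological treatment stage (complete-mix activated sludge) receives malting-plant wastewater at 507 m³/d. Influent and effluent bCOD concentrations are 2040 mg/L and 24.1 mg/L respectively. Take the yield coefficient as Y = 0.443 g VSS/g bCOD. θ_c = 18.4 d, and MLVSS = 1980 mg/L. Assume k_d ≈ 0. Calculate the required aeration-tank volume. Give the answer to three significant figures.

V ≈ 4210 m³

V·X = Y·Q·ΔS·θ_c gives V = 0.443 × 507 × (2040 − 24.1) × 18.4 / 1980 = 4208 m³.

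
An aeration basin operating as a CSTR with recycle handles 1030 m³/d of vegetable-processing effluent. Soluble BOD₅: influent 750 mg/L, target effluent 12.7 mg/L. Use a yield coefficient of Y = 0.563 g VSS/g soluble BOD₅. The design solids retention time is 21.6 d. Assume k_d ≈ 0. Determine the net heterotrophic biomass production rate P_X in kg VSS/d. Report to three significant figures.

Since k_d ≈ 0, Y_obs = Y = 0.563 g VSS/g soluble BOD₅.
ΔS = 750 − 12.7 = 737.3 mg/L, so the substrate removal rate is 1030 × 737.3/1000 = 759.4 kg soluble BOD₅/d.
Biomass produced: P_X = Y_obs·Q·ΔS = 0.5630 × 759.4 ≈ 427.6 kg VSS/d.

P_X ≈ 428 kg VSS/d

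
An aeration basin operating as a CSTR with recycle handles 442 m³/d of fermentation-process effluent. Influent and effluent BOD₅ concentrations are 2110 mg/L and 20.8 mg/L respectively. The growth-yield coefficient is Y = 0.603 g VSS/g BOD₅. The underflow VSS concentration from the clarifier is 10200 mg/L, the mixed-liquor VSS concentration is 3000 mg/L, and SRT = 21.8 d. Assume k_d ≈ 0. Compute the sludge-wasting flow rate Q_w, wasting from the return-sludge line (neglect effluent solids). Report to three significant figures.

V·X = Y·Q·ΔS·θ_c gives V = 0.603 × 442 × (2110 − 20.8) × 21.8 / 3000 = 4046 m³.
Wasting from the return line (neglecting effluent solids): Q_w = V·X / (θ_c·X_r) = 4046 × 3000 / (21.8 × 10200) = 54.59 m³/d.

Q_w ≈ 54.6 m³/d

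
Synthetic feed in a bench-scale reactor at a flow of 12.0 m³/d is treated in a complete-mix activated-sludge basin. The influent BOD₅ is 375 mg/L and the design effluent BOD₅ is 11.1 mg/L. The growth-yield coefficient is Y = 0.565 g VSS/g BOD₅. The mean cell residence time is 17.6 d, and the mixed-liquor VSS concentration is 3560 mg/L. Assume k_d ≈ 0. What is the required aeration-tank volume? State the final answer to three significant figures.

V ≈ 12.2 m³

With k_d = 0 the design equation reduces to V = Y Q (S₀−S) θ_c / X = 0.565 × 12.0 × (375 − 11.1) × 17.6 / 3560 = 12.20 m³.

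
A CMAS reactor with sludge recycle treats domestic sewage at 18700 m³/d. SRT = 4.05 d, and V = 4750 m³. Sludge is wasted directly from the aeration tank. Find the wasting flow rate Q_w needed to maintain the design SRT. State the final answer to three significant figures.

Q_w ≈ 1170 m³/d

With mixed-liquor wasting, θ_c = V/Q_w, so Q_w = V/θ_c = 4750/4.05 = 1173 m³/d.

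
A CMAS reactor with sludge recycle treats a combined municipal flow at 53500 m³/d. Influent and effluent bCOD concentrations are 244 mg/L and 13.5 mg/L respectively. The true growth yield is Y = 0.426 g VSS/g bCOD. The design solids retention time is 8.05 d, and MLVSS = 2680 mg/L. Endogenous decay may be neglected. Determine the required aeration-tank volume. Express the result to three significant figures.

V ≈ 15800 m³

Biomass mass balance (decay neglected): V·X = Y·Q·(S₀ − S)·θ_c, so V = 0.426 × 53500 × (244 − 13.5) × 8.05 / 2680 = 15780 m³.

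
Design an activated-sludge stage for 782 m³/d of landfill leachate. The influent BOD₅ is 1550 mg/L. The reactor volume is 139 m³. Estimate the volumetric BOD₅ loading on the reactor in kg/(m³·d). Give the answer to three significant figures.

Volumetric loading L_v = Q·S₀ / V = 782 × 1550 g/m³ / 139.0 m³ = 8720 g/(m³·d) = 8.720 kg BOD₅/(m³·d).

L_v ≈ 8.72 kg BOD₅/(m³·d)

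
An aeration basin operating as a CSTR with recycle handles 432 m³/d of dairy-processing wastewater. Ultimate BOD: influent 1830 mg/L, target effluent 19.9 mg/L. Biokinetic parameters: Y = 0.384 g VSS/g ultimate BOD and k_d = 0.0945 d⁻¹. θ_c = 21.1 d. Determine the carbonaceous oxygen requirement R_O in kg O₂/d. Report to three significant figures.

Y_obs = Y / (1 + k_d θ_c) = 0.384 / (1 + 0.0945 × 21.1) = 0.384 / 2.994 = 0.1283.
Substrate removed = Q·(S₀ − S) = 432 m³/d × (1830 − 19.9) g/m³ = 7.82×10^5 g/d = 782.0 kg/d.
Net sludge production P_X = 0.1283 × 782.0 = 100.3 kg VSS/d.
Carbonaceous O₂ demand = substrate oxidised − cell-mass equivalent = 782.0 − 1.42 × 100.3 = 639.5 kg O₂/d.

R_O ≈ 640 kg O₂/d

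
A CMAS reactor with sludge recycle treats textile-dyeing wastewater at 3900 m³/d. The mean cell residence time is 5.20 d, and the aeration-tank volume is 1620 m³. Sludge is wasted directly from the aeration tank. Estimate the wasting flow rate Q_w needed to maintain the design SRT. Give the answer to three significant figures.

For wasting at MLVSS concentration, Q_w = V/θ_c = 1620/5.20 = 311.5 m³/d.

Q_w ≈ 312 m³/d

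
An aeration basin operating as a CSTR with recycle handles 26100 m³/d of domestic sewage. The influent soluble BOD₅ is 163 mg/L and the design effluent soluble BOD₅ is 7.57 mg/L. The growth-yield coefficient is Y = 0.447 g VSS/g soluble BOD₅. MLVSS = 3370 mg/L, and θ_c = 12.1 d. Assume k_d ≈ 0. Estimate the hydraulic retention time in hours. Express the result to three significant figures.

With k_d = 0 the design equation reduces to V = Y Q (S₀−S) θ_c / X = 0.447 × 26100 × (163 − 7.57) × 12.1 / 3370 = 6511 m³.
HRT = V/Q = 6511 m³ / 26100 m³·d⁻¹ = 0.2495 d × 24 = 5.987 h.

τ ≈ 5.99 h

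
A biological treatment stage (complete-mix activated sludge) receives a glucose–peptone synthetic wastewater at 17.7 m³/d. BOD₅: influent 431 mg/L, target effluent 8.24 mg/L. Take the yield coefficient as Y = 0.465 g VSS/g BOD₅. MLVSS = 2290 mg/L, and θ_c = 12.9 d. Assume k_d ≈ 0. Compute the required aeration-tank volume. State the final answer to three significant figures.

With k_d = 0 the design equation reduces to V = Y Q (S₀−S) θ_c / X = 0.465 × 17.7 × (431 − 8.24) × 12.9 / 2290 = 19.60 m³.

V ≈ 19.6 m³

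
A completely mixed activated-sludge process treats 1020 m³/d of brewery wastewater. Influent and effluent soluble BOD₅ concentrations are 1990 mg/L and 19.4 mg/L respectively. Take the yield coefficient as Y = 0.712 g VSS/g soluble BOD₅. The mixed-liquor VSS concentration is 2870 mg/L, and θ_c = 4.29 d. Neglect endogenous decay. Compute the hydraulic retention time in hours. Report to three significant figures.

τ ≈ 50.3 h

V·X = Y·Q·ΔS·θ_c gives V = 0.712 × 1020 × (1990 − 19.4) × 4.29 / 2870 = 2139 m³.
τ = V/Q = 2139/1020 = 2.097 d, or 50.33 h.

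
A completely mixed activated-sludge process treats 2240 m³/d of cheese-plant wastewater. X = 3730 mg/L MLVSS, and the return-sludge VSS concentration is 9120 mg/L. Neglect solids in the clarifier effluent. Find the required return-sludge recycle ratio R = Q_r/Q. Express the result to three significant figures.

R = Q_r/Q = X/(X_r − X) = 3730 / (9120 − 3730) = 0.6920.

R ≈ 0.692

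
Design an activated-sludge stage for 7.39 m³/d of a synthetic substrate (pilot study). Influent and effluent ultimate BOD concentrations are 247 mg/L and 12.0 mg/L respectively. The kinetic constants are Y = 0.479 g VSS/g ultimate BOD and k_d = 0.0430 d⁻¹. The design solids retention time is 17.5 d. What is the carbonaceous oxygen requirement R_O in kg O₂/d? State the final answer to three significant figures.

R_O ≈ 1.06 kg O₂/d

Observed yield with endogenous decay: Y_obs = Y / (1 + k_d·θ_c) = 0.479 / (1 + 0.0430 × 17.5) = 0.479 / 1.752 = 0.2733 g VSS/g ultimate BOD.
Mass of ultimate BOD removed per day: Q(S₀ − S) = 7.39 × 235.0 g/m³ = 1.737 kg/d.
Biomass synthesised: P_X = Y_obs × 1.737 = 0.4747 kg VSS/d.
R_O = Q·(S₀ − S) − 1.42·P_X = 1.737 − 1.42 × 0.4747 = 1.063 kg O₂/d.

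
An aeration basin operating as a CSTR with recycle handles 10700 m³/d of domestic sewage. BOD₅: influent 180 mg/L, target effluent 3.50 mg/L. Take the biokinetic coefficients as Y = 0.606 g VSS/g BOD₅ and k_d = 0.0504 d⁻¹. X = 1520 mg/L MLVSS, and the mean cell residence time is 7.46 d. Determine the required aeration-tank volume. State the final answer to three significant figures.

V ≈ 4080 m³

From the SRT design equation V = Y Q (S₀−S) θ_c / [X (1 + k_d θ_c)] = 0.606 × 10700 × (180 − 3.50) × 7.46 / [1520 × (1 + 0.0504 × 7.46)] = 8.54×10^6 / 2091 = 4082 m³.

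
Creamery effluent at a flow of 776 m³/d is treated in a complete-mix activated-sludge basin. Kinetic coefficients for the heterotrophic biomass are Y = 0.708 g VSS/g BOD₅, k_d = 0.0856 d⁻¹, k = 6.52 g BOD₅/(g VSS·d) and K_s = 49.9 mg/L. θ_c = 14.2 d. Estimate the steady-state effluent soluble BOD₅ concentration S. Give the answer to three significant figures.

Effluent substrate depends only on kinetics and SRT: S = K_s(1 + k_d θ_c) / [θ_c(Yk − k_d) − 1] = 49.9 × (1 + 0.0856 × 14.2) / [14.2 × (0.708 × 6.52 − 0.0856) − 1] = 110.6 / 63.33 = 1.746 mg/L.

S ≈ 1.75 mg/L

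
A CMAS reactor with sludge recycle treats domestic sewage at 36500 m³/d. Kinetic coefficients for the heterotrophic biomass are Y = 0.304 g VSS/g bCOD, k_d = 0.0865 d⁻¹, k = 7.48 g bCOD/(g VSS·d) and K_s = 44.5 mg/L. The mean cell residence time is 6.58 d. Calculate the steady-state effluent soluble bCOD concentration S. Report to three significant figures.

S ≈ 5.21 mg/L

Effluent substrate depends only on kinetics and SRT: S = K_s(1 + k_d θ_c) / [θ_c(Yk − k_d) − 1] = 44.5 × (1 + 0.0865 × 6.58) / [6.58 × (0.304 × 7.48 − 0.0865) − 1] = 69.83 / 13.39 = 5.214 mg/L.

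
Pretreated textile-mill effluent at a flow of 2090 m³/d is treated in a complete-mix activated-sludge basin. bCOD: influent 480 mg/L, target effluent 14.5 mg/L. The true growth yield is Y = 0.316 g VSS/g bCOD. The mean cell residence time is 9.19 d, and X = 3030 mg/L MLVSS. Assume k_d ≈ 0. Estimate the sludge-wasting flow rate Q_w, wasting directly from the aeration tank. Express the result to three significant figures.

V·X = Y·Q·ΔS·θ_c gives V = 0.316 × 2090 × (480 − 14.5) × 9.19 / 3030 = 932.5 m³.
Wasting from the aeration tank: Q_w = V / θ_c = 932.5 / 9.19 = 101.5 m³/d.

Q_w ≈ 101 m³/d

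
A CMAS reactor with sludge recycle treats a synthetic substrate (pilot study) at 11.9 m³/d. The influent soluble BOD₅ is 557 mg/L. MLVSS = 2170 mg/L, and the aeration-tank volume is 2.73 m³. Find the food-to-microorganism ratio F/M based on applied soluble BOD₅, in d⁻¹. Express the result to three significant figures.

F/M ≈ 1.12 d⁻¹

F/M = Q·S₀ / (V·X) = 11.9 × 557 / (2.730 × 2170) = 1.119 g soluble BOD₅·(g VSS·d)⁻¹.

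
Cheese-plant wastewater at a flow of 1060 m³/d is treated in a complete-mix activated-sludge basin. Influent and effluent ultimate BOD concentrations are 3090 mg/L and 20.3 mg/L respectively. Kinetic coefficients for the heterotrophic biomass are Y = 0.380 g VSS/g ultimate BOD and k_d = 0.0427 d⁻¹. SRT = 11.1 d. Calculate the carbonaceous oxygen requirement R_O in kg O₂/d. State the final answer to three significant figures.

R_O ≈ 2060 kg O₂/d

The observed yield is Y_obs = Y/(1 + k_d·θ_c) = 0.380 / (1 + 0.0427 × 11.1) = 0.380 / 1.474 = 0.2578 g VSS per g ultimate BOD removed.
ΔS = 3090 − 20.3 = 3070 mg/L, so the substrate removal rate is 1060 × 3070/1000 = 3254 kg ultimate BOD/d.
Net sludge production P_X = 0.2578 × 3254 = 838.9 kg VSS/d.
R_O = Q·(S₀ − S) − 1.42·P_X = 3254 − 1.42 × 838.9 = 2063 kg O₂/d.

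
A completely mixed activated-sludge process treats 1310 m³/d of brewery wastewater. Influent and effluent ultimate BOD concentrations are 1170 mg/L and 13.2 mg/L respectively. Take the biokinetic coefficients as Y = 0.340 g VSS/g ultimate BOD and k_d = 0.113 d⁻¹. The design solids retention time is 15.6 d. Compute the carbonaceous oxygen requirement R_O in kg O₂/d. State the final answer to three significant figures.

Y_obs = Y / (1 + k_d θ_c) = 0.340 / (1 + 0.113 × 15.6) = 0.340 / 2.763 = 0.1231.
ΔS = 1170 − 13.2 = 1157 mg/L, so the substrate removal rate is 1310 × 1157/1000 = 1515 kg ultimate BOD/d.
P_X = Y_obs·Q·(S₀ − S) = 0.1231 × 1515 = 186.5 kg VSS/d.
R_O = Q·(S₀ − S) − 1.42·P_X = 1515 − 1.42 × 186.5 = 1251 kg O₂/d.

R_O ≈ 1250 kg O₂/d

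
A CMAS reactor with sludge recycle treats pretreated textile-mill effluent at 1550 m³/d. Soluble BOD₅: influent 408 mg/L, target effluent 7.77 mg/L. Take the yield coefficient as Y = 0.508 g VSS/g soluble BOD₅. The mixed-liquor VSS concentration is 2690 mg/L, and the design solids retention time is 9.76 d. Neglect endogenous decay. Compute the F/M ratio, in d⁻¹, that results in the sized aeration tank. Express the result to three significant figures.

F/M ≈ 0.206 d⁻¹

With k_d = 0 the design equation reduces to V = Y Q (S₀−S) θ_c / X = 0.508 × 1550 × (408 − 7.77) × 9.76 / 2690 = 1143 m³.
Food-to-microorganism ratio F/M = Q S₀ / (V X) = 1550 × 408 / (1143 × 2690) = 0.2056 d⁻¹.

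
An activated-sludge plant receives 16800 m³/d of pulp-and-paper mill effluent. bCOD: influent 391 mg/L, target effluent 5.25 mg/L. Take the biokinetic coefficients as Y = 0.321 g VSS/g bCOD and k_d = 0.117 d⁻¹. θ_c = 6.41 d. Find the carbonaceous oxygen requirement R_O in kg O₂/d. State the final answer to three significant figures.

R_O ≈ 4790 kg O₂/d

Observed yield with endogenous decay: Y_obs = Y / (1 + k_d·θ_c) = 0.321 / (1 + 0.117 × 6.41) = 0.321 / 1.750 = 0.1834 g VSS/g bCOD.
Q·(S₀ − S) = 16800 × (391 − 5.25) × 10⁻³ = 6481 kg/d removed.
Net sludge production P_X = 0.1834 × 6481 = 1189 kg VSS/d.
R_O = Q·(S₀ − S) − 1.42·P_X = 6481 − 1.42 × 1189 = 4793 kg O₂/d.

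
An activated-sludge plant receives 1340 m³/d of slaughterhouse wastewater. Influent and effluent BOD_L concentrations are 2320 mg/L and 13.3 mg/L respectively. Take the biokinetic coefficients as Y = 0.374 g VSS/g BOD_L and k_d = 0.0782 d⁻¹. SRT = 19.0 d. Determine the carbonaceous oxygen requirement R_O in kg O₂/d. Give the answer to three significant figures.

R_O ≈ 2430 kg O₂/d

Observed yield with endogenous decay: Y_obs = Y / (1 + k_d·θ_c) = 0.374 / (1 + 0.0782 × 19.0) = 0.374 / 2.486 = 0.1505 g VSS/g BOD_L.
ΔS = 2320 − 13.3 = 2307 mg/L, so the substrate removal rate is 1340 × 2307/1000 = 3091 kg BOD_L/d.
Biomass synthesised: P_X = Y_obs × 3091 = 465.1 kg VSS/d.
R_O = Q·ΔS − 1.42 P_X = 3091 − 660.4 = 2431 kg O₂/d.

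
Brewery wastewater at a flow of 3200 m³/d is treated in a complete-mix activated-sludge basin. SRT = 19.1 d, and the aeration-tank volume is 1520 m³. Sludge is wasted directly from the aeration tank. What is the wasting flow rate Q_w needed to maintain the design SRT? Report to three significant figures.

Q_w ≈ 79.6 m³/d

Wasting from the aeration tank: Q_w = V / θ_c = 1520 / 19.1 = 79.58 m³/d.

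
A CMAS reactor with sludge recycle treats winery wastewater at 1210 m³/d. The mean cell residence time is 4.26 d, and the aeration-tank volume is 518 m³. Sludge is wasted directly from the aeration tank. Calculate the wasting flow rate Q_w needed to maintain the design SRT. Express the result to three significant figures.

Q_w ≈ 122 m³/d

With mixed-liquor wasting, θ_c = V/Q_w, so Q_w = V/θ_c = 518.0/4.26 = 121.6 m³/d.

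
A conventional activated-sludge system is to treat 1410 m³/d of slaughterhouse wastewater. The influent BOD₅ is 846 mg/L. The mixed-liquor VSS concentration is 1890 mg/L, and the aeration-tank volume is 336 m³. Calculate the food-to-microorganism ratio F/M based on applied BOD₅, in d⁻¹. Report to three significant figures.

F/M = applied load / biomass = Q·S₀/(V·X) = 1410 × 846 / (336.0 × 1890) = 1.878 d⁻¹.

F/M ≈ 1.88 d⁻¹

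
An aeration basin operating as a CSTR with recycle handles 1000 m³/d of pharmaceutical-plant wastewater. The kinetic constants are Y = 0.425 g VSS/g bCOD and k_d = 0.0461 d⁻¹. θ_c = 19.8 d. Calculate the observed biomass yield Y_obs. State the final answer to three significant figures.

Correct the yield for decay: Y_obs = Y/(1 + k_d θ_c) = 0.425 / (1 + 0.0461 × 19.8) = 0.425 / 1.913 = 0.2222.

Y_obs ≈ 0.222 g VSS/g bCOD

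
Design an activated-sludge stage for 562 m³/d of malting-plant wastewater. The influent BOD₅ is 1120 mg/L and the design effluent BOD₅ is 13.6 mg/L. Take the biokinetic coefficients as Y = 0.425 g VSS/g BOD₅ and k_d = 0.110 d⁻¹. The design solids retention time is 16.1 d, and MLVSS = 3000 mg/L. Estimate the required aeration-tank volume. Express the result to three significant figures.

V ≈ 512 m³

From the SRT design equation V = Y Q (S₀−S) θ_c / [X (1 + k_d θ_c)] = 0.425 × 562 × (1120 − 13.6) × 16.1 / [3000 × (1 + 0.110 × 16.1)] = 4.25×10^6 / 8313 = 511.8 m³.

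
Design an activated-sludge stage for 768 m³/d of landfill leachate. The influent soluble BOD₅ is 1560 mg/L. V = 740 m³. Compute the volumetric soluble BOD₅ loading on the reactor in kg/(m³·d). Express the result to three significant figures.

L_v ≈ 1.62 kg soluble BOD₅/(m³·d)

L_v = Q S₀ / V = 768 × 1560 × 10⁻³ / 740.0 = 1.619 kg/(m³·d).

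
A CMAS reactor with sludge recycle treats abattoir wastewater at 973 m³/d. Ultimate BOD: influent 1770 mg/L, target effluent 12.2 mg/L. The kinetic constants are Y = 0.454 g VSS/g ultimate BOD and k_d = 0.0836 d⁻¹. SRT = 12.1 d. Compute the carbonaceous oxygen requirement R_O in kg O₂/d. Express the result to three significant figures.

Y_obs = Y / (1 + k_d θ_c) = 0.454 / (1 + 0.0836 × 12.1) = 0.454 / 2.012 = 0.2257.
Mass of ultimate BOD removed per day: Q(S₀ − S) = 973 × 1758 g/m³ = 1710 kg/d.
Biomass synthesised: P_X = Y_obs × 1710 = 386.0 kg VSS/d.
R_O = Q·ΔS − 1.42 P_X = 1710 − 548.1 = 1162 kg O₂/d.

R_O ≈ 1160 kg O₂/d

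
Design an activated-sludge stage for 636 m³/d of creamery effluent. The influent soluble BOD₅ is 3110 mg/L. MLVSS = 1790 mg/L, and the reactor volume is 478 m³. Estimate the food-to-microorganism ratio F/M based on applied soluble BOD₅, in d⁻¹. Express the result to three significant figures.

F/M ≈ 2.31 d⁻¹

Food-to-microorganism ratio F/M = Q S₀ / (V X) = 636 × 3110 / (478.0 × 1790) = 2.312 d⁻¹.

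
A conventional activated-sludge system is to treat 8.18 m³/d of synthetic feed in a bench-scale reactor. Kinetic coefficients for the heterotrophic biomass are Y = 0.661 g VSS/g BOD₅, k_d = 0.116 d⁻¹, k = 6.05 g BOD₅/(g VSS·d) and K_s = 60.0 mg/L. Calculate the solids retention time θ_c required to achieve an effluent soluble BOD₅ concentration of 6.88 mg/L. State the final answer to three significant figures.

From 1/θ_c = Y·k·S/(K_s + S) − k_d: Y·k·S/(K_s+S) = 0.661 × 6.05 × 6.88 / (60.0 + 6.88) = 0.4114 d⁻¹.
θ_c = 1/(μ − k_d) = 1/(0.4114 − 0.116) = 1/0.2954 = 3.385 d.

θ_c ≈ 3.39 d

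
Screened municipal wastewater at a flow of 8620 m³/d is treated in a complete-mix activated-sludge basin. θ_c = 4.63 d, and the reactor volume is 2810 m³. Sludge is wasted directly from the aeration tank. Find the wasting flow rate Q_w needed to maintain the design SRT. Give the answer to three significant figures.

Q_w ≈ 607 m³/d

Wasting from the aeration tank: Q_w = V / θ_c = 2810 / 4.63 = 606.9 m³/d.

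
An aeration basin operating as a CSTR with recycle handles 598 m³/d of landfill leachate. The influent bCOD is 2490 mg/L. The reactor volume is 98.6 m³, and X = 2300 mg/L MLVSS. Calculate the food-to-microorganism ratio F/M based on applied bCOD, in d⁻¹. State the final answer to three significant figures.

F/M ≈ 6.57 d⁻¹

Food-to-microorganism ratio F/M = Q S₀ / (V X) = 598 × 2490 / (98.60 × 2300) = 6.566 d⁻¹.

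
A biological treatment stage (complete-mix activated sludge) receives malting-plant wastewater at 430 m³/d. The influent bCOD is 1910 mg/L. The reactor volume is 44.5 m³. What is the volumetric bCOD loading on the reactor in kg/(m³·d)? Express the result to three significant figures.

Volumetric loading L_v = Q·S₀ / V = 430 × 1910 g/m³ / 44.50 m³ = 18456 g/(m³·d) = 18.46 kg bCOD/(m³·d).

L_v ≈ 18.5 kg bCOD/(m³·d)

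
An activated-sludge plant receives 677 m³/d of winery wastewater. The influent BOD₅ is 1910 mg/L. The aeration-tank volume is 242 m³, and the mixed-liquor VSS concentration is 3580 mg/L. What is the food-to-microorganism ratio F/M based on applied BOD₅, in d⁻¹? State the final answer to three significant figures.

F/M = Q·S₀ / (V·X) = 677 × 1910 / (242.0 × 3580) = 1.493 g BOD₅·(g VSS·d)⁻¹.

F/M ≈ 1.49 d⁻¹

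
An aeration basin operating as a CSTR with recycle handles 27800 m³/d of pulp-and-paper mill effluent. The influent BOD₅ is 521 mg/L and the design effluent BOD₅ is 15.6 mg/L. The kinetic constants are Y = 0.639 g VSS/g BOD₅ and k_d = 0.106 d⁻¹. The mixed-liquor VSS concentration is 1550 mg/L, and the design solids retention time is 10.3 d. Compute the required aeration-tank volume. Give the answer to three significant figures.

V ≈ 28500 m³

Rearranging the biomass balance for a CMAS with decay, V = Y·Q·ΔS·θ_c / [X·(1+k_d θ_c)] = 0.639 × 27800 × (521 − 15.6) × 10.3 / [1550 × (1 + 0.106 × 10.3)] = 9.25×10^7 / 3242 = 28521 m³.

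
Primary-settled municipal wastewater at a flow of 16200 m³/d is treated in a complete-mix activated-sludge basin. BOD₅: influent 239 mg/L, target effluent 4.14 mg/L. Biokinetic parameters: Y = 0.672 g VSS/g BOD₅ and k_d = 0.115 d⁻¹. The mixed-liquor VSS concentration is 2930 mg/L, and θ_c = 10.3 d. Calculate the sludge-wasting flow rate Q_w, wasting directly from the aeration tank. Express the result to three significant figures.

From the SRT design equation V = Y Q (S₀−S) θ_c / [X (1 + k_d θ_c)] = 0.672 × 16200 × (239 − 4.14) × 10.3 / [2930 × (1 + 0.115 × 10.3)] = 2.63×10^7 / 6401 = 4114 m³.
With mixed-liquor wasting, θ_c = V/Q_w, so Q_w = V/θ_c = 4114/10.3 = 399.5 m³/d.

Q_w ≈ 399 m³/d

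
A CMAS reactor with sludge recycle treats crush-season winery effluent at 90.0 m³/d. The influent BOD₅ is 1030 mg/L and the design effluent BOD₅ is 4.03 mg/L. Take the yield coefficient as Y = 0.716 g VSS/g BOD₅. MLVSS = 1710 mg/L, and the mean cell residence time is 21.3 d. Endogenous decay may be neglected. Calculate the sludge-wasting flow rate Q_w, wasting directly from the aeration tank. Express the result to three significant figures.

Q_w ≈ 38.7 m³/d

With k_d = 0 the design equation reduces to V = Y Q (S₀−S) θ_c / X = 0.716 × 90.0 × (1030 − 4.03) × 21.3 / 1710 = 823.5 m³.
For wasting at MLVSS concentration, Q_w = V/θ_c = 823.5/21.3 = 38.66 m³/d.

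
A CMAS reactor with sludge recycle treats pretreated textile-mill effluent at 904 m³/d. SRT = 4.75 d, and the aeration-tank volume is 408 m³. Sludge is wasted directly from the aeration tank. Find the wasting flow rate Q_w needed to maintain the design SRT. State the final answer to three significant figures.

Q_w ≈ 85.9 m³/d

Wasting from the aeration tank: Q_w = V / θ_c = 408.0 / 4.75 = 85.89 m³/d.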